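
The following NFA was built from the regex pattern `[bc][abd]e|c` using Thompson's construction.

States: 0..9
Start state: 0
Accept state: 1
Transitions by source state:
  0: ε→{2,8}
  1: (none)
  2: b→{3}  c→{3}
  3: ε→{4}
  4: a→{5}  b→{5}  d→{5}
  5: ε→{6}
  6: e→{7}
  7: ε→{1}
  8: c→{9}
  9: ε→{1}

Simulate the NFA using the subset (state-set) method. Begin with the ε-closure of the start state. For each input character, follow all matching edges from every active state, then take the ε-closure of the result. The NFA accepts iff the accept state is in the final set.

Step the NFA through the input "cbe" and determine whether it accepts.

Answer: ACCEPT

Derivation:
start: ε-closure({0}) = {0,2,8}
'c' @ 1: {1,3,4,9}  ✓accept
'b' @ 2: {5,6}
'e' @ 3: {1,7}  ✓accept
final: {1,7}; accept 1 in set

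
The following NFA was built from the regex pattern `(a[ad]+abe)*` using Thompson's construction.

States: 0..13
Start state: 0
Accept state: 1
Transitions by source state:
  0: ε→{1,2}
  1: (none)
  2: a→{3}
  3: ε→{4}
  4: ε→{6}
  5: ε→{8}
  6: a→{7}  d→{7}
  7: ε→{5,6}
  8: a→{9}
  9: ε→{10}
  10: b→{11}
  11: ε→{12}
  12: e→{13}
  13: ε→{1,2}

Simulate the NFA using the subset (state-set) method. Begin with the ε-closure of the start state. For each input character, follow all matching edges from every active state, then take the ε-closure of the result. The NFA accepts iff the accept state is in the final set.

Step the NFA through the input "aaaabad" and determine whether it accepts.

Answer: REJECT

Trace:
start: ε-closure({0}) = {0,1,2}
'a' @ 1: {3,4,6}
'a' @ 2: {5,6,7,8}
'a' @ 3: {5,6,7,8,9,10}
'a' @ 4: {5,6,7,8,9,10}
'b' @ 5: {11,12}
'a' @ 6: {}  — no active states
rest 'd' ignored (set empty)
final: {}; accept 1 not in set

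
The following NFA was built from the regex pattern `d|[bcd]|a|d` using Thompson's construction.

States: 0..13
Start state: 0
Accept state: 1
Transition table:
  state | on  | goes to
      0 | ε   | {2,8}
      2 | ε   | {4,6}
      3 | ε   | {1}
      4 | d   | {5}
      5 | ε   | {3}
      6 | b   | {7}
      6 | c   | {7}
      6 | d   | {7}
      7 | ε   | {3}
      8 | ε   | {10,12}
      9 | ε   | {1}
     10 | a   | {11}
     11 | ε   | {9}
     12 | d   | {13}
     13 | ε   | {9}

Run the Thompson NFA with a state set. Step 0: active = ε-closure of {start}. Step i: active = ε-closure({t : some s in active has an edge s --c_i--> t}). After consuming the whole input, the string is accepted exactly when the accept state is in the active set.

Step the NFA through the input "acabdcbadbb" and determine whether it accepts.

Answer: REJECT

Derivation:
S₀ = ε-closure({0}) = {0,2,4,6,8,10,12}
'a' @ 1: {1,9,11}  [accepting]
'c' @ 2: {}  — state set empty
rest 'abdcbadbb' ignored (set empty)
after full input: {}  (accept=1 not in)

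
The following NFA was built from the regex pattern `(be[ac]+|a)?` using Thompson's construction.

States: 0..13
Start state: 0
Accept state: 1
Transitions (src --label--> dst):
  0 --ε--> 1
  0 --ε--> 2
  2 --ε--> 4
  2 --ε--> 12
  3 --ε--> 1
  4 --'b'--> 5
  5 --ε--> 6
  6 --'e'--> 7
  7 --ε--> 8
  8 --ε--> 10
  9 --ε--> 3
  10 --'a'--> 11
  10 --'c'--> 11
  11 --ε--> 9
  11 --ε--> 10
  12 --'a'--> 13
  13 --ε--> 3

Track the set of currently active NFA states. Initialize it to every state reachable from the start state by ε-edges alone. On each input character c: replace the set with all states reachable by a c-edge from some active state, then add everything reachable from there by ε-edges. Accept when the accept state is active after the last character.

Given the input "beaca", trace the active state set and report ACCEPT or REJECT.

Answer: ACCEPT

Derivation:
start: ε-closure({0}) = {0,1,2,4,12}
'b' @ 1: {5,6}
'e' @ 2: {7,8,10}
'a' @ 3: {1,3,9,10,11}  [accepting]
'c' @ 4: {1,3,9,10,11}  [accepting]
'a' @ 5: {1,3,9,10,11}  [accepting]
end set {1,3,9,10,11} — state 1 in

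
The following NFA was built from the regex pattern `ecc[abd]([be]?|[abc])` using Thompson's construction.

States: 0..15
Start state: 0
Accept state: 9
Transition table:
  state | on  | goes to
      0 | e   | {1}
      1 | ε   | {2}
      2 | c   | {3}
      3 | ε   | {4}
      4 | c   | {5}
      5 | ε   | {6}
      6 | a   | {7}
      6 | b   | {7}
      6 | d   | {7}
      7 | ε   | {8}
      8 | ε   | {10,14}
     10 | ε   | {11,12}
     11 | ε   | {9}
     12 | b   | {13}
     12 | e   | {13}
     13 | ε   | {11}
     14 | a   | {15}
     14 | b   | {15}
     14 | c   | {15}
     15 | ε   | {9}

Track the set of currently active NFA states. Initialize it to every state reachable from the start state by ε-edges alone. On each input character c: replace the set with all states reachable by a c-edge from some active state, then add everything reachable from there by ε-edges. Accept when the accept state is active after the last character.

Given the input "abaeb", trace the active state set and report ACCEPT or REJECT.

Answer: REJECT

Derivation:
start: ε-closure({0}) = {0}
'a' @ 1: {}  — dead — no transitions
rest 'baeb' ignored (set empty)
final: {}; accept 9 not in set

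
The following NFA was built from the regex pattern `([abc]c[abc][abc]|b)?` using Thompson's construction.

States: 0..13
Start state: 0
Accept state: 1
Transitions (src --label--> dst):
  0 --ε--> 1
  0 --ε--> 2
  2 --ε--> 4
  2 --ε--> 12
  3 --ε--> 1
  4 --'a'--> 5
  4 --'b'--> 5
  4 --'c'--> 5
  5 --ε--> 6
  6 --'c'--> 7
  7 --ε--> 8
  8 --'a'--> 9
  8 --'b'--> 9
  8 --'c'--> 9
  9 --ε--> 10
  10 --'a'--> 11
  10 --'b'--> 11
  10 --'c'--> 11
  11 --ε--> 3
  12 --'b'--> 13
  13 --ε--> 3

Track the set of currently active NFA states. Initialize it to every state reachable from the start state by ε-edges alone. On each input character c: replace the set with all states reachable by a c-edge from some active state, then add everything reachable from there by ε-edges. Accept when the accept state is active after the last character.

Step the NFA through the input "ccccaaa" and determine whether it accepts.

initial (ε-close {0}): {0,1,2,4,12}
'c' @ 1: {5,6}
'c' @ 2: {7,8}
'c' @ 3: {9,10}
'c' @ 4: {1,3,11}  ✓accept
'a' @ 5: {}  — no active states
rest 'aa' ignored (set empty)
after full input: {}  (accept=1 not in)

Answer: REJECT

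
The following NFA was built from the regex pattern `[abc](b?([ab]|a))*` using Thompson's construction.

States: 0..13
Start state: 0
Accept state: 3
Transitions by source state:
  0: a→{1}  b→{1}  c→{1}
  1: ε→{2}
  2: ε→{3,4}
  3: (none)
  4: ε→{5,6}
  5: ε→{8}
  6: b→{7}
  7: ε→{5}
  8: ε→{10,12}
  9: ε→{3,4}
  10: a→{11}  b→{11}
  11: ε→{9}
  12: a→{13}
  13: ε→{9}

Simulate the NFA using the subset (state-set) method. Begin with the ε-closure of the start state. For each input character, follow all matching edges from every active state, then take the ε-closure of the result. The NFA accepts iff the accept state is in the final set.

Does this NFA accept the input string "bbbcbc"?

initial (ε-close {0}): {0}
'b' @ 1: {1,2,3,4,5,6,8,10,12}  ✓accept
'b' @ 2: {3,4,5,6,7,8,9,10,11,12}  ✓accept
'b' @ 3: {3,4,5,6,7,8,9,10,11,12}  ✓accept
'c' @ 4: {}  — no active states
rest 'bc' ignored (set empty)
after full input: {}  (accept=3 not in)

Answer: REJECT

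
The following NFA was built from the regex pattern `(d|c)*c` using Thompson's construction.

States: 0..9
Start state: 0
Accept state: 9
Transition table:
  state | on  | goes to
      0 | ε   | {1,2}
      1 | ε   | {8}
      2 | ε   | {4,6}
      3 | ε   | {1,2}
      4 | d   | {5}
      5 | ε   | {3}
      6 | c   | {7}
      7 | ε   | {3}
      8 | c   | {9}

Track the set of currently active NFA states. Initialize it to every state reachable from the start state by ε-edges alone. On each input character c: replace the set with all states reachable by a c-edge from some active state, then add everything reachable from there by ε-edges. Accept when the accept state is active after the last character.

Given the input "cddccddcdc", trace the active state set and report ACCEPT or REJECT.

start: ε-closure({0}) = {0,1,2,4,6,8}
'c' @ 1: {1,2,3,4,6,7,8,9}  (accept∈set)
'd' @ 2: {1,2,3,4,5,6,8}
'd' @ 3: {1,2,3,4,5,6,8}
'c' @ 4: {1,2,3,4,6,7,8,9}  (accept∈set)
'c' @ 5: {1,2,3,4,6,7,8,9}  (accept∈set)
'd' @ 6: {1,2,3,4,5,6,8}
'd' @ 7: {1,2,3,4,5,6,8}
'c' @ 8: {1,2,3,4,6,7,8,9}  (accept∈set)
'd' @ 9: {1,2,3,4,5,6,8}
'c' @ 10: {1,2,3,4,6,7,8,9}  (accept∈set)
after full input: {1,2,3,4,6,7,8,9}  (accept=9 in)

Answer: ACCEPT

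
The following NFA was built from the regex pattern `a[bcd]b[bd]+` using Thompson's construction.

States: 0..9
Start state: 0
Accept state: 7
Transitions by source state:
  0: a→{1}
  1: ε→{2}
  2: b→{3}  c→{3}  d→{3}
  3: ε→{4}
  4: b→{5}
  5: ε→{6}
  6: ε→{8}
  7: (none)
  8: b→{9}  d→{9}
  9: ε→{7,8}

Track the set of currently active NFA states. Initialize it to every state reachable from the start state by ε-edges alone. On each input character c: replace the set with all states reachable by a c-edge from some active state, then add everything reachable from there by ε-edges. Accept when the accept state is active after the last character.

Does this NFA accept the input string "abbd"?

initial (ε-close {0}): {0}
'a' @ 1: {1,2}
'b' @ 2: {3,4}
'b' @ 3: {5,6,8}
'd' @ 4: {7,8,9}  ✓accept
final: {7,8,9}; accept 7 in set

Answer: ACCEPT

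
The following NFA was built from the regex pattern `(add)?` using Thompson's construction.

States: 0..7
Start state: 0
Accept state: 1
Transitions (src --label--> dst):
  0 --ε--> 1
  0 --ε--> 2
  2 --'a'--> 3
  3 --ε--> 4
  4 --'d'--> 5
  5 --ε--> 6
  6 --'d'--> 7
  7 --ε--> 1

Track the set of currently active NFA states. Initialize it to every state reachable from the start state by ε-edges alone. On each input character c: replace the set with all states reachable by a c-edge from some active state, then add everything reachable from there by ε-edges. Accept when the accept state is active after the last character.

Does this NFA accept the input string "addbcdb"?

start: ε-closure({0}) = {0,1,2}
'a' @ 1: {3,4}
'd' @ 2: {5,6}
'd' @ 3: {1,7}  ✓accept
'b' @ 4: {}  — no active states
rest 'cdb' ignored (set empty)
end set {} — state 1 not in

Answer: REJECT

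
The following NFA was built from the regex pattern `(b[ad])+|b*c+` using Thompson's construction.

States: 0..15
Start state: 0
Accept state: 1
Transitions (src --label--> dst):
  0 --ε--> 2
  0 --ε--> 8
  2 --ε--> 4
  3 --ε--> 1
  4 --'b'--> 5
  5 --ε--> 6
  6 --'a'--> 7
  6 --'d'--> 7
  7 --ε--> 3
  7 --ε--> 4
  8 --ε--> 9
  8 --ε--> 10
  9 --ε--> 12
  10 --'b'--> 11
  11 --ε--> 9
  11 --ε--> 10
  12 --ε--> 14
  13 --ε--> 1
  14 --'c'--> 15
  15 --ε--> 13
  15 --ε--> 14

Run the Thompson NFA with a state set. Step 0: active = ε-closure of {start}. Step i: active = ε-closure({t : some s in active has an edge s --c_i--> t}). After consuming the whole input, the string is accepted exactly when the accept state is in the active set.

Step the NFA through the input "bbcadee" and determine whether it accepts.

start: ε-closure({0}) = {0,2,4,8,9,10,12,14}
'b' @ 1: {5,6,9,10,11,12,14}
'b' @ 2: {9,10,11,12,14}
'c' @ 3: {1,13,14,15}  [accepting]
'a' @ 4: {}  — state set empty
rest 'dee' ignored (set empty)
final: {}; accept 1 not in set

Answer: REJECT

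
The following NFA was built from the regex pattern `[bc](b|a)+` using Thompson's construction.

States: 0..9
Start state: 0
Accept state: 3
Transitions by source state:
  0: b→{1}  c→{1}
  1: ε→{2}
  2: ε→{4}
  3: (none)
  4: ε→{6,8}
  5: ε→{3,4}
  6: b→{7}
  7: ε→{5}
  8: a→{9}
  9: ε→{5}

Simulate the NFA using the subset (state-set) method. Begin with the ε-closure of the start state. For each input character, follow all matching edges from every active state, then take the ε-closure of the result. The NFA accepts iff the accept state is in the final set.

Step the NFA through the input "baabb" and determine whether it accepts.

start: ε-closure({0}) = {0}
'b' @ 1: {1,2,4,6,8}
'a' @ 2: {3,4,5,6,8,9}  (accept∈set)
'a' @ 3: {3,4,5,6,8,9}  (accept∈set)
'b' @ 4: {3,4,5,6,7,8}  (accept∈set)
'b' @ 5: {3,4,5,6,7,8}  (accept∈set)
final: {3,4,5,6,7,8}; accept 3 in set

Answer: ACCEPT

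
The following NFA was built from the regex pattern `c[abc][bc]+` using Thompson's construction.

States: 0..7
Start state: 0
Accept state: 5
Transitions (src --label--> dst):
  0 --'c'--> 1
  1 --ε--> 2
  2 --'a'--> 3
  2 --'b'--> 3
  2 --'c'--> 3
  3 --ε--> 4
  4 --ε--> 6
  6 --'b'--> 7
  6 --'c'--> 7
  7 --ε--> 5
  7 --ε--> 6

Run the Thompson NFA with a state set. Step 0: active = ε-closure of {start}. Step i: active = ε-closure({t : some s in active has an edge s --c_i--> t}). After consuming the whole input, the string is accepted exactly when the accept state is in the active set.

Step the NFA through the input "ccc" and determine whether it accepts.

start: ε-closure({0}) = {0}
'c' @ 1: {1,2}
'c' @ 2: {3,4,6}
'c' @ 3: {5,6,7}  (accept∈set)
final: {5,6,7}; accept 5 in set

Answer: ACCEPT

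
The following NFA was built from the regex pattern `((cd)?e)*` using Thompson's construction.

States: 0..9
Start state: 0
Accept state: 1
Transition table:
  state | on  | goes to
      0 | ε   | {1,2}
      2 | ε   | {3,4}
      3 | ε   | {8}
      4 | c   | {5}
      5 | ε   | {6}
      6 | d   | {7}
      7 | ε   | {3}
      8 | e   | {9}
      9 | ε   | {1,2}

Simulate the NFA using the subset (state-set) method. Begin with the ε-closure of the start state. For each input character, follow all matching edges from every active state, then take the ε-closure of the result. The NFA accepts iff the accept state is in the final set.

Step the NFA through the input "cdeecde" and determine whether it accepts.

initial (ε-close {0}): {0,1,2,3,4,8}
'c' @ 1: {5,6}
'd' @ 2: {3,7,8}
'e' @ 3: {1,2,3,4,8,9}  (accept∈set)
'e' @ 4: {1,2,3,4,8,9}  (accept∈set)
'c' @ 5: {5,6}
'd' @ 6: {3,7,8}
'e' @ 7: {1,2,3,4,8,9}  (accept∈set)
final: {1,2,3,4,8,9}; accept 1 in set

Answer: ACCEPT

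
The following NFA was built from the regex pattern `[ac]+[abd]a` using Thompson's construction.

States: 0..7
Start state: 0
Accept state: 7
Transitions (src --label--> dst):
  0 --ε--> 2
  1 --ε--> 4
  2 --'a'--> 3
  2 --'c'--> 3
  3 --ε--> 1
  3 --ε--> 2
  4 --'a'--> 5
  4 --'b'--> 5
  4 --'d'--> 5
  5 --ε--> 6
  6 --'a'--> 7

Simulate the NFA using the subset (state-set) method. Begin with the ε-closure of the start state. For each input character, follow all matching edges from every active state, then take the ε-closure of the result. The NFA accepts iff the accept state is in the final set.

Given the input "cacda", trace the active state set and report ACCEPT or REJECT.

start: ε-closure({0}) = {0,2}
'c' @ 1: {1,2,3,4}
'a' @ 2: {1,2,3,4,5,6}
'c' @ 3: {1,2,3,4}
'd' @ 4: {5,6}
'a' @ 5: {7}  ✓accept
final: {7}; accept 7 in set

Answer: ACCEPT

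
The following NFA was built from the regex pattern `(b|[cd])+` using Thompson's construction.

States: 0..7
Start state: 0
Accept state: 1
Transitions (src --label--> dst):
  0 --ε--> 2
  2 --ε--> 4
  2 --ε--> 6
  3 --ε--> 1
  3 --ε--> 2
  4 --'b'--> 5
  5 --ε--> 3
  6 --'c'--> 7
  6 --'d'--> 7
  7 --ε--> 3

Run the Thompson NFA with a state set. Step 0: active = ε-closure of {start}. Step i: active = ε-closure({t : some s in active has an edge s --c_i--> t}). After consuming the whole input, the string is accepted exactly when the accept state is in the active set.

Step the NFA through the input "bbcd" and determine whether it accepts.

initial (ε-close {0}): {0,2,4,6}
'b' @ 1: {1,2,3,4,5,6}  [accepting]
'b' @ 2: {1,2,3,4,5,6}  [accepting]
'c' @ 3: {1,2,3,4,6,7}  [accepting]
'd' @ 4: {1,2,3,4,6,7}  [accepting]
end set {1,2,3,4,6,7} — state 1 in

Answer: ACCEPT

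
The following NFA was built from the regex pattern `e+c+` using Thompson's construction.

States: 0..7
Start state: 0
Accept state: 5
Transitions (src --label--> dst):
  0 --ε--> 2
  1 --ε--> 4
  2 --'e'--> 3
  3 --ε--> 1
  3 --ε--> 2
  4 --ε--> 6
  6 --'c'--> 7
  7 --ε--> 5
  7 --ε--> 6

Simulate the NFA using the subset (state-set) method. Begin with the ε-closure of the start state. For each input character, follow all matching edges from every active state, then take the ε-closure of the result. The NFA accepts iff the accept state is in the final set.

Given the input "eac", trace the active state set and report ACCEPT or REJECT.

start: ε-closure({0}) = {0,2}
'e' @ 1: {1,2,3,4,6}
'a' @ 2: {}  — no active states
rest 'c' ignored (set empty)
after full input: {}  (accept=5 not in)

Answer: REJECT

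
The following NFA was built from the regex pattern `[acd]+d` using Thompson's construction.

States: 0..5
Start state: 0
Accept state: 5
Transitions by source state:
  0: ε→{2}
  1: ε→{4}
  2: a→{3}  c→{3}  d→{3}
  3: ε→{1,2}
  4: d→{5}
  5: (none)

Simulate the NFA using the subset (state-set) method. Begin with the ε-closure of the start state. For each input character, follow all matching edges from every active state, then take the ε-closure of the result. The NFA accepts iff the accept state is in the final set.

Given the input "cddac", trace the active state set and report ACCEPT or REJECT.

initial (ε-close {0}): {0,2}
'c' @ 1: {1,2,3,4}
'd' @ 2: {1,2,3,4,5}  ✓accept
'd' @ 3: {1,2,3,4,5}  ✓accept
'a' @ 4: {1,2,3,4}
'c' @ 5: {1,2,3,4}
end set {1,2,3,4} — state 5 not in

Answer: REJECT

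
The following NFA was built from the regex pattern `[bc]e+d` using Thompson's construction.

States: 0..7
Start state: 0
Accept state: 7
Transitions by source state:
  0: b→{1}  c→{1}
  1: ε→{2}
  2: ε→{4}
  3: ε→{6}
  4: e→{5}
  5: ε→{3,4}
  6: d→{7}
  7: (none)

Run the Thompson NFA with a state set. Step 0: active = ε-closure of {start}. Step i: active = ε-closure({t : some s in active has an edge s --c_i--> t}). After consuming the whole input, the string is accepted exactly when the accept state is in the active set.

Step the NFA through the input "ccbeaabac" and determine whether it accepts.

Answer: REJECT

Steps:
initial (ε-close {0}): {0}
'c' @ 1: {1,2,4}
'c' @ 2: {}  — dead — no transitions
rest 'beaabac' ignored (set empty)
end set {} — state 7 not in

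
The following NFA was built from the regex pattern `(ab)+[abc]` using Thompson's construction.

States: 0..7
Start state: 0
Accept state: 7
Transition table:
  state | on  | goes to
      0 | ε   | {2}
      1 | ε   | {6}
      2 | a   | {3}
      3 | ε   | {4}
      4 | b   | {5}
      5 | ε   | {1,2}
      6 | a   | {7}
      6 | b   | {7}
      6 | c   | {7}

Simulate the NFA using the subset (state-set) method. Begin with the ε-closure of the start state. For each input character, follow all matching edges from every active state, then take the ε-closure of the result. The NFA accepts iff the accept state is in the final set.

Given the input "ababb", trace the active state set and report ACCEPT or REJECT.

Answer: ACCEPT

Steps:
start: ε-closure({0}) = {0,2}
'a' @ 1: {3,4}
'b' @ 2: {1,2,5,6}
'a' @ 3: {3,4,7}  ✓accept
'b' @ 4: {1,2,5,6}
'b' @ 5: {7}  ✓accept
after full input: {7}  (accept=7 in)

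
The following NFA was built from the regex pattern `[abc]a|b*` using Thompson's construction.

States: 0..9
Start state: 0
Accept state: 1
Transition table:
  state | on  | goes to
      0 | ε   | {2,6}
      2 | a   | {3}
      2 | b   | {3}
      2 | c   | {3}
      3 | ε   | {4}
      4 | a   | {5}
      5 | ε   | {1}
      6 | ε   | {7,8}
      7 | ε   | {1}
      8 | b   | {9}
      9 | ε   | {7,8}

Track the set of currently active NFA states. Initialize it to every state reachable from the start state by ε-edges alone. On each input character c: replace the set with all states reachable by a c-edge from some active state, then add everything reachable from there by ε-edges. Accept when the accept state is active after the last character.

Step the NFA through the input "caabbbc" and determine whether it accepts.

start: ε-closure({0}) = {0,1,2,6,7,8}
'c' @ 1: {3,4}
'a' @ 2: {1,5}  (accept∈set)
'a' @ 3: {}  — no active states
rest 'bbbc' ignored (set empty)
final: {}; accept 1 not in set

Answer: REJECT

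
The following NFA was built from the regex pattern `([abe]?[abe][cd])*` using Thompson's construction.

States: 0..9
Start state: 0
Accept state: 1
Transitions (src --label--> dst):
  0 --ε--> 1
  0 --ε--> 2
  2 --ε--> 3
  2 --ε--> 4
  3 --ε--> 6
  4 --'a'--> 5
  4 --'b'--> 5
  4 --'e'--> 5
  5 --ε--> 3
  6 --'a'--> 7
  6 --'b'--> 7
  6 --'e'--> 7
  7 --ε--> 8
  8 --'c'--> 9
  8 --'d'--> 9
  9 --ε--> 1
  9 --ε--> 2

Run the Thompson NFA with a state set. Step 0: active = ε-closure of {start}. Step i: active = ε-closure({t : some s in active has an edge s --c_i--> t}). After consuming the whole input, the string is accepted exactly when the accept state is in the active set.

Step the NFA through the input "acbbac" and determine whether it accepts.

Answer: REJECT

Derivation:
start: ε-closure({0}) = {0,1,2,3,4,6}
'a' @ 1: {3,5,6,7,8}
'c' @ 2: {1,2,3,4,6,9}  ✓accept
'b' @ 3: {3,5,6,7,8}
'b' @ 4: {7,8}
'a' @ 5: {}  — no active states
rest 'c' ignored (set empty)
end set {} — state 1 not in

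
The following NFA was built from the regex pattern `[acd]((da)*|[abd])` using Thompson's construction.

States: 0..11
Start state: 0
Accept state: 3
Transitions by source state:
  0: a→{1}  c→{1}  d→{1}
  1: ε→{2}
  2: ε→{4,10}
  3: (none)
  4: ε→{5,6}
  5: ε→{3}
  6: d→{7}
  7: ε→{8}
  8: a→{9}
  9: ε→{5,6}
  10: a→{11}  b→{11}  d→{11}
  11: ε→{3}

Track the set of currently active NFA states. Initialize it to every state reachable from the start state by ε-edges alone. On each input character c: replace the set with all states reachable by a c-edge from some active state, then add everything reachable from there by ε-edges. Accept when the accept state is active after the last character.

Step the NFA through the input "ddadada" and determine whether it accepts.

Answer: ACCEPT

Derivation:
initial (ε-close {0}): {0}
'd' @ 1: {1,2,3,4,5,6,10}  [accepting]
'd' @ 2: {3,7,8,11}  [accepting]
'a' @ 3: {3,5,6,9}  [accepting]
'd' @ 4: {7,8}
'a' @ 5: {3,5,6,9}  [accepting]
'd' @ 6: {7,8}
'a' @ 7: {3,5,6,9}  [accepting]
final: {3,5,6,9}; accept 3 in set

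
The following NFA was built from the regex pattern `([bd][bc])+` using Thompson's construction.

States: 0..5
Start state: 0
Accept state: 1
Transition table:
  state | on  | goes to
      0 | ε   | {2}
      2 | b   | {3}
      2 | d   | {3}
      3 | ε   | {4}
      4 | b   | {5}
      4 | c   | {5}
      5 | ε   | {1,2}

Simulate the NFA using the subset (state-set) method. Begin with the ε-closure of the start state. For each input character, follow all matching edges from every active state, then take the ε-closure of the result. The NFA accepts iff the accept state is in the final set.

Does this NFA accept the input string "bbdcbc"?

start: ε-closure({0}) = {0,2}
'b' @ 1: {3,4}
'b' @ 2: {1,2,5}  ✓accept
'd' @ 3: {3,4}
'c' @ 4: {1,2,5}  ✓accept
'b' @ 5: {3,4}
'c' @ 6: {1,2,5}  ✓accept
final: {1,2,5}; accept 1 in set

Answer: ACCEPT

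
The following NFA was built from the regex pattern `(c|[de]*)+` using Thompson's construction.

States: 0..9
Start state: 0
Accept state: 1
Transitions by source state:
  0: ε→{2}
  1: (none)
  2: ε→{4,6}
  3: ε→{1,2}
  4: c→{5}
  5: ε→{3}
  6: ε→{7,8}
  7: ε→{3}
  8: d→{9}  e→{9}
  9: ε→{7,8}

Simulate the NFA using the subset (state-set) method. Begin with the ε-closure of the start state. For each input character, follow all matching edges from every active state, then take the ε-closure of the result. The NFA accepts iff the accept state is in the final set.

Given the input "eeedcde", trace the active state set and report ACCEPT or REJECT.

Answer: ACCEPT

Derivation:
initial (ε-close {0}): {0,1,2,3,4,6,7,8}
'e' @ 1: {1,2,3,4,6,7,8,9}  [accepting]
'e' @ 2: {1,2,3,4,6,7,8,9}  [accepting]
'e' @ 3: {1,2,3,4,6,7,8,9}  [accepting]
'd' @ 4: {1,2,3,4,6,7,8,9}  [accepting]
'c' @ 5: {1,2,3,4,5,6,7,8}  [accepting]
'd' @ 6: {1,2,3,4,6,7,8,9}  [accepting]
'e' @ 7: {1,2,3,4,6,7,8,9}  [accepting]
end set {1,2,3,4,6,7,8,9} — state 1 in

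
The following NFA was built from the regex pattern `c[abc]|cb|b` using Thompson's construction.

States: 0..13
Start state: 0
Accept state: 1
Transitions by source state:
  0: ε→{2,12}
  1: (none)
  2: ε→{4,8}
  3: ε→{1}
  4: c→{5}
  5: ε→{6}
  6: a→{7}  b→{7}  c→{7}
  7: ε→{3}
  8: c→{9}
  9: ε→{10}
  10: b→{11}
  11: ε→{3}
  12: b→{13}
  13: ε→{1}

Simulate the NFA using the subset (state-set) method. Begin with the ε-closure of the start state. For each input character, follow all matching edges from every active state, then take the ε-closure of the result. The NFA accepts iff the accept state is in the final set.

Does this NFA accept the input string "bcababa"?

Answer: REJECT

Steps:
S₀ = ε-closure({0}) = {0,2,4,8,12}
'b' @ 1: {1,13}  ✓accept
'c' @ 2: {}  — state set empty
rest 'ababa' ignored (set empty)
after full input: {}  (accept=1 not in)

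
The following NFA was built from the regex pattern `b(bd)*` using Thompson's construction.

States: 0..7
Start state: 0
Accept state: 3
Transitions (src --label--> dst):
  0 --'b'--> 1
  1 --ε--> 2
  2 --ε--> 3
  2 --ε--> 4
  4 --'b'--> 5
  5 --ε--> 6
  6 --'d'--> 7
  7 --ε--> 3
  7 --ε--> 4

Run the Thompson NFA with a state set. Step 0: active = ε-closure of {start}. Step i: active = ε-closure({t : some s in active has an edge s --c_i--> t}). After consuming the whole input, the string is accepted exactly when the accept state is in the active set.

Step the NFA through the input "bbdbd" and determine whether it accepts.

Answer: ACCEPT

Derivation:
S₀ = ε-closure({0}) = {0}
'b' @ 1: {1,2,3,4}  ✓accept
'b' @ 2: {5,6}
'd' @ 3: {3,4,7}  ✓accept
'b' @ 4: {5,6}
'd' @ 5: {3,4,7}  ✓accept
after full input: {3,4,7}  (accept=3 in)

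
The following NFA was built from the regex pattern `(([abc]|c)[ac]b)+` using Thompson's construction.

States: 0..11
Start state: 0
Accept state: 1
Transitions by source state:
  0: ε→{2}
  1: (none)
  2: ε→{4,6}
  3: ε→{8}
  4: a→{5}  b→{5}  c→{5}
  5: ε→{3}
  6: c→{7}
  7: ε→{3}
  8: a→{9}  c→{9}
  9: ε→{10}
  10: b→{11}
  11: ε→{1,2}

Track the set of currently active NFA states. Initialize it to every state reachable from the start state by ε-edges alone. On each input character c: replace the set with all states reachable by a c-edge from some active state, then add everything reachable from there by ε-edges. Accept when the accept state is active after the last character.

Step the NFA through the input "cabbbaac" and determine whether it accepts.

start: ε-closure({0}) = {0,2,4,6}
'c' @ 1: {3,5,7,8}
'a' @ 2: {9,10}
'b' @ 3: {1,2,4,6,11}  (accept∈set)
'b' @ 4: {3,5,8}
'b' @ 5: {}  — dead — no transitions
rest 'aac' ignored (set empty)
final: {}; accept 1 not in set

Answer: REJECT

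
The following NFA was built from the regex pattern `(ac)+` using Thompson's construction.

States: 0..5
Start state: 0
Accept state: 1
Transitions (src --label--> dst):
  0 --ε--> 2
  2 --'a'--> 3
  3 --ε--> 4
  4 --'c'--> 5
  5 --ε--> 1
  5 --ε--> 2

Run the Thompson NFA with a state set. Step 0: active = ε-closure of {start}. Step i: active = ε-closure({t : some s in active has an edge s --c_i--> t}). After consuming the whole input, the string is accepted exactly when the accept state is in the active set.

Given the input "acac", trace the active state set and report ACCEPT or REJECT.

S₀ = ε-closure({0}) = {0,2}
'a' @ 1: {3,4}
'c' @ 2: {1,2,5}  [accepting]
'a' @ 3: {3,4}
'c' @ 4: {1,2,5}  [accepting]
end set {1,2,5} — state 1 in

Answer: ACCEPT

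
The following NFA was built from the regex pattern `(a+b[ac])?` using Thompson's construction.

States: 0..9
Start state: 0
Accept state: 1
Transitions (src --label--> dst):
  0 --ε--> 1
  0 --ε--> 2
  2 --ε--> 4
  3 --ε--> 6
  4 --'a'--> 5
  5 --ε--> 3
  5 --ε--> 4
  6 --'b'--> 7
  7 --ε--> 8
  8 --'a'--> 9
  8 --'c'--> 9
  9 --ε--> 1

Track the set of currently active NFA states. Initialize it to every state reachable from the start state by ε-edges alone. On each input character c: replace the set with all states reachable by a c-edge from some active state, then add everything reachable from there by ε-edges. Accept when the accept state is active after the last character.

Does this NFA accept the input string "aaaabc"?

Answer: ACCEPT

Derivation:
start: ε-closure({0}) = {0,1,2,4}
'a' @ 1: {3,4,5,6}
'a' @ 2: {3,4,5,6}
'a' @ 3: {3,4,5,6}
'a' @ 4: {3,4,5,6}
'b' @ 5: {7,8}
'c' @ 6: {1,9}  (accept∈set)
final: {1,9}; accept 1 in set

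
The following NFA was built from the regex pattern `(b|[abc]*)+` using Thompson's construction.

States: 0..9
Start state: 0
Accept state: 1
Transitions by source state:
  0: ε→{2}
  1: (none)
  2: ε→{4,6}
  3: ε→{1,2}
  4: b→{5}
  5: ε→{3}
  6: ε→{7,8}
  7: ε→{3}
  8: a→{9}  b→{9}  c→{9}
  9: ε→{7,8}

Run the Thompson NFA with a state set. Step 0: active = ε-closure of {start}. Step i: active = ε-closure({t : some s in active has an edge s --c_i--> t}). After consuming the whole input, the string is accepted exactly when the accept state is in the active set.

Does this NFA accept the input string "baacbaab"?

initial (ε-close {0}): {0,1,2,3,4,6,7,8}
'b' @ 1: {1,2,3,4,5,6,7,8,9}  (accept∈set)
'a' @ 2: {1,2,3,4,6,7,8,9}  (accept∈set)
'a' @ 3: {1,2,3,4,6,7,8,9}  (accept∈set)
'c' @ 4: {1,2,3,4,6,7,8,9}  (accept∈set)
'b' @ 5: {1,2,3,4,5,6,7,8,9}  (accept∈set)
'a' @ 6: {1,2,3,4,6,7,8,9}  (accept∈set)
'a' @ 7: {1,2,3,4,6,7,8,9}  (accept∈set)
'b' @ 8: {1,2,3,4,5,6,7,8,9}  (accept∈set)
after full input: {1,2,3,4,5,6,7,8,9}  (accept=1 in)

Answer: ACCEPT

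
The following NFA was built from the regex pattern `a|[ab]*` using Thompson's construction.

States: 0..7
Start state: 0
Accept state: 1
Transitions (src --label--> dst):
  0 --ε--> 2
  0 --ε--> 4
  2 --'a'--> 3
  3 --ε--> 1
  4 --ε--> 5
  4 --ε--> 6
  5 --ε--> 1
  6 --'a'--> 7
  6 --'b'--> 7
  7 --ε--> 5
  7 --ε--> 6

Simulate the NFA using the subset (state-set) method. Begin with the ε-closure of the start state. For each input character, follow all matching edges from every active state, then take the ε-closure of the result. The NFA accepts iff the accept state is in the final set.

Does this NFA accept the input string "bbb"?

start: ε-closure({0}) = {0,1,2,4,5,6}
'b' @ 1: {1,5,6,7}  (accept∈set)
'b' @ 2: {1,5,6,7}  (accept∈set)
'b' @ 3: {1,5,6,7}  (accept∈set)
final: {1,5,6,7}; accept 1 in set

Answer: ACCEPT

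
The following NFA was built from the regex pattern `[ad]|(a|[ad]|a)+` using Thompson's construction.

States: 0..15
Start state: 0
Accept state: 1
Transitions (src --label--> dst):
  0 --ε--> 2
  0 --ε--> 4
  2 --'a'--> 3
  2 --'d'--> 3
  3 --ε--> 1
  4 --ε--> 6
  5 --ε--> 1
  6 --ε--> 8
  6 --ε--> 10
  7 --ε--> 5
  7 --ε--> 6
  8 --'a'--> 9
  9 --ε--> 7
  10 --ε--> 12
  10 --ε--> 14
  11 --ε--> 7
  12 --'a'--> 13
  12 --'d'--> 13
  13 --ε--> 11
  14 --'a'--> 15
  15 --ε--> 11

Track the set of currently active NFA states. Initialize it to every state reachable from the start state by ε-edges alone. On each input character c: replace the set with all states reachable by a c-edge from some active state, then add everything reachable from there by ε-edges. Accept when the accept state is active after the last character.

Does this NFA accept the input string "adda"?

Answer: ACCEPT

Trace:
initial (ε-close {0}): {0,2,4,6,8,10,12,14}
'a' @ 1: {1,3,5,6,7,8,9,10,11,12,13,14,15}  ✓accept
'd' @ 2: {1,5,6,7,8,10,11,12,13,14}  ✓accept
'd' @ 3: {1,5,6,7,8,10,11,12,13,14}  ✓accept
'a' @ 4: {1,5,6,7,8,9,10,11,12,13,14,15}  ✓accept
end set {1,5,6,7,8,9,10,11,12,13,14,15} — state 1 in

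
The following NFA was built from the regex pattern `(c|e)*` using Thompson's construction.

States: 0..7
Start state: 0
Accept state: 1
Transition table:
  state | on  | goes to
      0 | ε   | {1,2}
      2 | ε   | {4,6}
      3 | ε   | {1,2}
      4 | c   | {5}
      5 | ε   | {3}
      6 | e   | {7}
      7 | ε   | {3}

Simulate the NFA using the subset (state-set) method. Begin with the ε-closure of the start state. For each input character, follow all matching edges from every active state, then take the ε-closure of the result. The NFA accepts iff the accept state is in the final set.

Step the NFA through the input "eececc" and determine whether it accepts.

Answer: ACCEPT

Trace:
initial (ε-close {0}): {0,1,2,4,6}
'e' @ 1: {1,2,3,4,6,7}  (accept∈set)
'e' @ 2: {1,2,3,4,6,7}  (accept∈set)
'c' @ 3: {1,2,3,4,5,6}  (accept∈set)
'e' @ 4: {1,2,3,4,6,7}  (accept∈set)
'c' @ 5: {1,2,3,4,5,6}  (accept∈set)
'c' @ 6: {1,2,3,4,5,6}  (accept∈set)
final: {1,2,3,4,5,6}; accept 1 in set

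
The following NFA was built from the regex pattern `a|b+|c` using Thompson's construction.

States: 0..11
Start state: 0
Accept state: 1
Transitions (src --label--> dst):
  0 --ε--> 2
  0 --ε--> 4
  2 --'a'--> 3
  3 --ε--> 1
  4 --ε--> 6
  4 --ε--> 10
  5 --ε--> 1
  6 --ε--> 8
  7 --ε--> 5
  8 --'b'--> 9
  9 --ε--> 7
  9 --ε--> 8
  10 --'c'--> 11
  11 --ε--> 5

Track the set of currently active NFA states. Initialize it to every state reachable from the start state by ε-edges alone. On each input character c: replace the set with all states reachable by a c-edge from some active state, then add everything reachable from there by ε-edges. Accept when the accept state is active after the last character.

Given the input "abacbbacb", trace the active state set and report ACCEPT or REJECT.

start: ε-closure({0}) = {0,2,4,6,8,10}
'a' @ 1: {1,3}  (accept∈set)
'b' @ 2: {}  — dead — no transitions
rest 'acbbacb' ignored (set empty)
final: {}; accept 1 not in set

Answer: REJECT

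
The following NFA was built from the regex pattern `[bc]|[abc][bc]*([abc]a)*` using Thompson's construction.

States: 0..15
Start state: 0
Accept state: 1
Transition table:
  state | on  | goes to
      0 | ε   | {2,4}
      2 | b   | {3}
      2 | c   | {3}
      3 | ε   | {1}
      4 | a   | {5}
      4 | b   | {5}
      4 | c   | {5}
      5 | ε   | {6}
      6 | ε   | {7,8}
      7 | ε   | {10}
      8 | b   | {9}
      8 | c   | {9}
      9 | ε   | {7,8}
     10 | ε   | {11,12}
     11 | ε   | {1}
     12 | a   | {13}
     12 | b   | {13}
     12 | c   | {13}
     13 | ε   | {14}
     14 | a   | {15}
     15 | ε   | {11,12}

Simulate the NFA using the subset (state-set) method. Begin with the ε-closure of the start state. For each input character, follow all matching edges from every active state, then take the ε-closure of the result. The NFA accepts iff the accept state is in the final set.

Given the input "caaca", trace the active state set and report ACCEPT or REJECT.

Answer: ACCEPT

Trace:
start: ε-closure({0}) = {0,2,4}
'c' @ 1: {1,3,5,6,7,8,10,11,12}  ✓accept
'a' @ 2: {13,14}
'a' @ 3: {1,11,12,15}  ✓accept
'c' @ 4: {13,14}
'a' @ 5: {1,11,12,15}  ✓accept
final: {1,11,12,15}; accept 1 in set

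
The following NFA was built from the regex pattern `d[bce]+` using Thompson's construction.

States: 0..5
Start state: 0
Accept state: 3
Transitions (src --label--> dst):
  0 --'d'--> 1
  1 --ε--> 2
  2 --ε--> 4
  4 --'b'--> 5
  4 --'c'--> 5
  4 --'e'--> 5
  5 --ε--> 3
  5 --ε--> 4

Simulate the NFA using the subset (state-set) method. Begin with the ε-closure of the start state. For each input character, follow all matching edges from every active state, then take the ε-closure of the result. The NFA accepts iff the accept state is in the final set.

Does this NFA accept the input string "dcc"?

initial (ε-close {0}): {0}
'd' @ 1: {1,2,4}
'c' @ 2: {3,4,5}  [accepting]
'c' @ 3: {3,4,5}  [accepting]
after full input: {3,4,5}  (accept=3 in)

Answer: ACCEPT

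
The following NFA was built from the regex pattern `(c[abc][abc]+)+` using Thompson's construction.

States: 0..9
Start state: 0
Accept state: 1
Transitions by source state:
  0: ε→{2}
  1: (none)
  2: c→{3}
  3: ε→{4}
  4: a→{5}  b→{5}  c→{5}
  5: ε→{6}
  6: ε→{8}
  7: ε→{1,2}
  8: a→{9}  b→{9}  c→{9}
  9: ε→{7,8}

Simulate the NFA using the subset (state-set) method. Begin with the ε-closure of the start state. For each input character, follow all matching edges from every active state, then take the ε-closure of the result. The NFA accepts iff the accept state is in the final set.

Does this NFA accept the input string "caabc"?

Answer: ACCEPT

Trace:
start: ε-closure({0}) = {0,2}
'c' @ 1: {3,4}
'a' @ 2: {5,6,8}
'a' @ 3: {1,2,7,8,9}  ✓accept
'b' @ 4: {1,2,7,8,9}  ✓accept
'c' @ 5: {1,2,3,4,7,8,9}  ✓accept
final: {1,2,3,4,7,8,9}; accept 1 in set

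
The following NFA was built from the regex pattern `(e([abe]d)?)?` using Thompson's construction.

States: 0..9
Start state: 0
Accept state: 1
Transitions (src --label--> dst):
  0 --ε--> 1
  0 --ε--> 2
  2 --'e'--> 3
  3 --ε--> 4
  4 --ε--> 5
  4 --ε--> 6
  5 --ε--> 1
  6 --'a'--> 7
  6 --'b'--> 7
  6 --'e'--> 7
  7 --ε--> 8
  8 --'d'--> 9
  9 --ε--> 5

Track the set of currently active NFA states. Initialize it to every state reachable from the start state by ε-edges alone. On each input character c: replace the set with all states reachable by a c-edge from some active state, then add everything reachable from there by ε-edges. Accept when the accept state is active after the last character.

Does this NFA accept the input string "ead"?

S₀ = ε-closure({0}) = {0,1,2}
'e' @ 1: {1,3,4,5,6}  (accept∈set)
'a' @ 2: {7,8}
'd' @ 3: {1,5,9}  (accept∈set)
end set {1,5,9} — state 1 in

Answer: ACCEPT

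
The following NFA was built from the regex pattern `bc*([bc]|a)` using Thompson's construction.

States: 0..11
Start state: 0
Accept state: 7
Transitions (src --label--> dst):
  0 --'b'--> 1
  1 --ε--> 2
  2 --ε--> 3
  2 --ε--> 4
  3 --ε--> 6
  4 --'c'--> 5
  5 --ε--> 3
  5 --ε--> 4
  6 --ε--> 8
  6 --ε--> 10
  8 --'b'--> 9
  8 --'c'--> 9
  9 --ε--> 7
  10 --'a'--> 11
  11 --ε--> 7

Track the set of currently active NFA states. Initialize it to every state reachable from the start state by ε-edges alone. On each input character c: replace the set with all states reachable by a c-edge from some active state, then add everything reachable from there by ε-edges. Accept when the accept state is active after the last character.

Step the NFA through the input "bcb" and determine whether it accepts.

Answer: ACCEPT

Derivation:
initial (ε-close {0}): {0}
'b' @ 1: {1,2,3,4,6,8,10}
'c' @ 2: {3,4,5,6,7,8,9,10}  [accepting]
'b' @ 3: {7,9}  [accepting]
final: {7,9}; accept 7 in set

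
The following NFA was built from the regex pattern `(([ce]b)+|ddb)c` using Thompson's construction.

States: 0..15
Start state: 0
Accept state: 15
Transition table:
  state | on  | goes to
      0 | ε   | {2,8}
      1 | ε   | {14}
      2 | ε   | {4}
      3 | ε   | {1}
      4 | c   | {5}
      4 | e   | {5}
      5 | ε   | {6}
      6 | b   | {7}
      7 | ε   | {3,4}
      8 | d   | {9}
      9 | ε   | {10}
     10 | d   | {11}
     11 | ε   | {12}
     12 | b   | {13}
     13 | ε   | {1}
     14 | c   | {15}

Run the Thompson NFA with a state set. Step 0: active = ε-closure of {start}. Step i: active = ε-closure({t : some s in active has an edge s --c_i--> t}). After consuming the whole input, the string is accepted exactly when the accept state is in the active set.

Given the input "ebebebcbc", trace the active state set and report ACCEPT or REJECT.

S₀ = ε-closure({0}) = {0,2,4,8}
'e' @ 1: {5,6}
'b' @ 2: {1,3,4,7,14}
'e' @ 3: {5,6}
'b' @ 4: {1,3,4,7,14}
'e' @ 5: {5,6}
'b' @ 6: {1,3,4,7,14}
'c' @ 7: {5,6,15}  (accept∈set)
'b' @ 8: {1,3,4,7,14}
'c' @ 9: {5,6,15}  (accept∈set)
end set {5,6,15} — state 15 in

Answer: ACCEPT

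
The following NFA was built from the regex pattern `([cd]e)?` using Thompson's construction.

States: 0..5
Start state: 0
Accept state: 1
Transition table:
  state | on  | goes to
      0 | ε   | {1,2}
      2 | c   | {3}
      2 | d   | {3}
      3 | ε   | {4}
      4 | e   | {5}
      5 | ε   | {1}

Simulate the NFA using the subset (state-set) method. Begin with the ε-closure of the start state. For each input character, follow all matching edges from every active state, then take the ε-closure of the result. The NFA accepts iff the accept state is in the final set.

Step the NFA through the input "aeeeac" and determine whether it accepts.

S₀ = ε-closure({0}) = {0,1,2}
'a' @ 1: {}  — dead — no transitions
rest 'eeeac' ignored (set empty)
end set {} — state 1 not in

Answer: REJECT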